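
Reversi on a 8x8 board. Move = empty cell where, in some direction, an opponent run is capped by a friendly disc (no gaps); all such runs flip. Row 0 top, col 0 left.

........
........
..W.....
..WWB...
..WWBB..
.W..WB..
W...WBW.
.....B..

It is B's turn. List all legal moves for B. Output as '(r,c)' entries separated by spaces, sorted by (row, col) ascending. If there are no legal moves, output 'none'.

Answer: (1,1) (2,1) (3,1) (4,1) (5,2) (5,3) (5,7) (6,3) (6,7) (7,3) (7,4) (7,7)

Derivation:
(1,1): flips 2 -> legal
(1,2): no bracket -> illegal
(1,3): no bracket -> illegal
(2,1): flips 3 -> legal
(2,3): no bracket -> illegal
(2,4): no bracket -> illegal
(3,1): flips 2 -> legal
(4,0): no bracket -> illegal
(4,1): flips 2 -> legal
(5,0): no bracket -> illegal
(5,2): flips 1 -> legal
(5,3): flips 2 -> legal
(5,6): no bracket -> illegal
(5,7): flips 1 -> legal
(6,1): no bracket -> illegal
(6,2): no bracket -> illegal
(6,3): flips 2 -> legal
(6,7): flips 1 -> legal
(7,0): no bracket -> illegal
(7,1): no bracket -> illegal
(7,3): flips 1 -> legal
(7,4): flips 2 -> legal
(7,6): no bracket -> illegal
(7,7): flips 1 -> legal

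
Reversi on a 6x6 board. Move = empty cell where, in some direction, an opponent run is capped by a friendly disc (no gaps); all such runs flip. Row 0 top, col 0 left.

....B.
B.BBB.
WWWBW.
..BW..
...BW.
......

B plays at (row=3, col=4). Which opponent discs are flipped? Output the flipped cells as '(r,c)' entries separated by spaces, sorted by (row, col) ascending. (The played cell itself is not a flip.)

Dir NW: first cell 'B' (not opp) -> no flip
Dir N: opp run (2,4) capped by B -> flip
Dir NE: first cell '.' (not opp) -> no flip
Dir W: opp run (3,3) capped by B -> flip
Dir E: first cell '.' (not opp) -> no flip
Dir SW: first cell 'B' (not opp) -> no flip
Dir S: opp run (4,4), next='.' -> no flip
Dir SE: first cell '.' (not opp) -> no flip

Answer: (2,4) (3,3)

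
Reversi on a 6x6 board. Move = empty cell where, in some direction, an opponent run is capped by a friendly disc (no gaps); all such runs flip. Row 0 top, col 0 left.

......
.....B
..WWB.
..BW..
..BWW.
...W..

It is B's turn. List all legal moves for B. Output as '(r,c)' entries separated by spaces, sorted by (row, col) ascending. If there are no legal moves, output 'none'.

Answer: (1,2) (1,4) (2,1) (3,4) (4,5) (5,4)

Derivation:
(1,1): no bracket -> illegal
(1,2): flips 1 -> legal
(1,3): no bracket -> illegal
(1,4): flips 1 -> legal
(2,1): flips 2 -> legal
(3,1): no bracket -> illegal
(3,4): flips 1 -> legal
(3,5): no bracket -> illegal
(4,5): flips 2 -> legal
(5,2): no bracket -> illegal
(5,4): flips 1 -> legal
(5,5): no bracket -> illegal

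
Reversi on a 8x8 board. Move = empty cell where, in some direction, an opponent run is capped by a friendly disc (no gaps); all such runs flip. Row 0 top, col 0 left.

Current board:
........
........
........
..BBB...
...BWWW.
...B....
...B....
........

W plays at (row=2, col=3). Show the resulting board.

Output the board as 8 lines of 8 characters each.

Place W at (2,3); scan 8 dirs for brackets.
Dir NW: first cell '.' (not opp) -> no flip
Dir N: first cell '.' (not opp) -> no flip
Dir NE: first cell '.' (not opp) -> no flip
Dir W: first cell '.' (not opp) -> no flip
Dir E: first cell '.' (not opp) -> no flip
Dir SW: opp run (3,2), next='.' -> no flip
Dir S: opp run (3,3) (4,3) (5,3) (6,3), next='.' -> no flip
Dir SE: opp run (3,4) capped by W -> flip
All flips: (3,4)

Answer: ........
........
...W....
..BBW...
...BWWW.
...B....
...B....
........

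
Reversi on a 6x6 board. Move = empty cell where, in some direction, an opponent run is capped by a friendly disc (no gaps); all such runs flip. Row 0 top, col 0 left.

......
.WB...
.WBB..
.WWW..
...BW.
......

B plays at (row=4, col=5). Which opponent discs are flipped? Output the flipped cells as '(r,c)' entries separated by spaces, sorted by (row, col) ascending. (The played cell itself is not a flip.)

Answer: (4,4)

Derivation:
Dir NW: first cell '.' (not opp) -> no flip
Dir N: first cell '.' (not opp) -> no flip
Dir NE: edge -> no flip
Dir W: opp run (4,4) capped by B -> flip
Dir E: edge -> no flip
Dir SW: first cell '.' (not opp) -> no flip
Dir S: first cell '.' (not opp) -> no flip
Dir SE: edge -> no flip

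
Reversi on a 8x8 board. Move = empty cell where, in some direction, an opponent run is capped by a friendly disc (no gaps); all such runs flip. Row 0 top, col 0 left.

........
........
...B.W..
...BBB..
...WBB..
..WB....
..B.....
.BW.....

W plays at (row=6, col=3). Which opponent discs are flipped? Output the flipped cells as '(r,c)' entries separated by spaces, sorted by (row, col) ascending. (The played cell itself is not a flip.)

Dir NW: first cell 'W' (not opp) -> no flip
Dir N: opp run (5,3) capped by W -> flip
Dir NE: first cell '.' (not opp) -> no flip
Dir W: opp run (6,2), next='.' -> no flip
Dir E: first cell '.' (not opp) -> no flip
Dir SW: first cell 'W' (not opp) -> no flip
Dir S: first cell '.' (not opp) -> no flip
Dir SE: first cell '.' (not opp) -> no flip

Answer: (5,3)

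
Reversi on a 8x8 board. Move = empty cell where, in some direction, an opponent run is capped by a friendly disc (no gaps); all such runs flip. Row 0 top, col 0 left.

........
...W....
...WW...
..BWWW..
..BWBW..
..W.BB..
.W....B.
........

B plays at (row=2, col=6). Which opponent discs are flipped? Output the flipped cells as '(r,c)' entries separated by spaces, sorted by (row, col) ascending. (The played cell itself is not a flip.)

Dir NW: first cell '.' (not opp) -> no flip
Dir N: first cell '.' (not opp) -> no flip
Dir NE: first cell '.' (not opp) -> no flip
Dir W: first cell '.' (not opp) -> no flip
Dir E: first cell '.' (not opp) -> no flip
Dir SW: opp run (3,5) capped by B -> flip
Dir S: first cell '.' (not opp) -> no flip
Dir SE: first cell '.' (not opp) -> no flip

Answer: (3,5)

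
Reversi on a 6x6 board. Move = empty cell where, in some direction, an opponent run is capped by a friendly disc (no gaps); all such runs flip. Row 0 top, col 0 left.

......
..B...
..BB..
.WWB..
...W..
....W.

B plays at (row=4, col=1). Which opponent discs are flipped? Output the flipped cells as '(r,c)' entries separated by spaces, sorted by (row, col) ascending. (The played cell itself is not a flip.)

Answer: (3,2)

Derivation:
Dir NW: first cell '.' (not opp) -> no flip
Dir N: opp run (3,1), next='.' -> no flip
Dir NE: opp run (3,2) capped by B -> flip
Dir W: first cell '.' (not opp) -> no flip
Dir E: first cell '.' (not opp) -> no flip
Dir SW: first cell '.' (not opp) -> no flip
Dir S: first cell '.' (not opp) -> no flip
Dir SE: first cell '.' (not opp) -> no flip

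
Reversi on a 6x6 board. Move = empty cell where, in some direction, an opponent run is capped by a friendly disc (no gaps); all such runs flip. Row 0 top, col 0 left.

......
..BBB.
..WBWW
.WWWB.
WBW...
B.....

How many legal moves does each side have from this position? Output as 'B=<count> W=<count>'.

-- B to move --
(1,1): no bracket -> illegal
(1,5): no bracket -> illegal
(2,0): no bracket -> illegal
(2,1): flips 2 -> legal
(3,0): flips 4 -> legal
(3,5): flips 1 -> legal
(4,3): flips 2 -> legal
(4,4): no bracket -> illegal
(5,1): no bracket -> illegal
(5,2): flips 3 -> legal
(5,3): no bracket -> illegal
B mobility = 5
-- W to move --
(0,1): no bracket -> illegal
(0,2): flips 2 -> legal
(0,3): flips 3 -> legal
(0,4): flips 2 -> legal
(0,5): flips 2 -> legal
(1,1): no bracket -> illegal
(1,5): no bracket -> illegal
(2,1): no bracket -> illegal
(3,0): no bracket -> illegal
(3,5): flips 1 -> legal
(4,3): flips 1 -> legal
(4,4): flips 1 -> legal
(4,5): no bracket -> illegal
(5,1): flips 1 -> legal
(5,2): no bracket -> illegal
W mobility = 8

Answer: B=5 W=8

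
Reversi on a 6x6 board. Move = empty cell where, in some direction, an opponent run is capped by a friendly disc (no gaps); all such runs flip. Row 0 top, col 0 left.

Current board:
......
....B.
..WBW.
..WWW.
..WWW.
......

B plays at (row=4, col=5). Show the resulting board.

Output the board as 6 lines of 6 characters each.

Place B at (4,5); scan 8 dirs for brackets.
Dir NW: opp run (3,4) capped by B -> flip
Dir N: first cell '.' (not opp) -> no flip
Dir NE: edge -> no flip
Dir W: opp run (4,4) (4,3) (4,2), next='.' -> no flip
Dir E: edge -> no flip
Dir SW: first cell '.' (not opp) -> no flip
Dir S: first cell '.' (not opp) -> no flip
Dir SE: edge -> no flip
All flips: (3,4)

Answer: ......
....B.
..WBW.
..WWB.
..WWWB
......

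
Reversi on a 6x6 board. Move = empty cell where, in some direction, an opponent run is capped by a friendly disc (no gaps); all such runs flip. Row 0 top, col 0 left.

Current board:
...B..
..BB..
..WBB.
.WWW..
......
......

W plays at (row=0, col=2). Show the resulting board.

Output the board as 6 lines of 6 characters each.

Answer: ..WB..
..WB..
..WBB.
.WWW..
......
......

Derivation:
Place W at (0,2); scan 8 dirs for brackets.
Dir NW: edge -> no flip
Dir N: edge -> no flip
Dir NE: edge -> no flip
Dir W: first cell '.' (not opp) -> no flip
Dir E: opp run (0,3), next='.' -> no flip
Dir SW: first cell '.' (not opp) -> no flip
Dir S: opp run (1,2) capped by W -> flip
Dir SE: opp run (1,3) (2,4), next='.' -> no flip
All flips: (1,2)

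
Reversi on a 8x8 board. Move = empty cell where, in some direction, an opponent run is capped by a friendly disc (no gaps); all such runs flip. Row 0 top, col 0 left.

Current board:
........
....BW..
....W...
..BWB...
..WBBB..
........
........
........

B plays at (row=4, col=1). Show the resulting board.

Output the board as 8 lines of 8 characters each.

Place B at (4,1); scan 8 dirs for brackets.
Dir NW: first cell '.' (not opp) -> no flip
Dir N: first cell '.' (not opp) -> no flip
Dir NE: first cell 'B' (not opp) -> no flip
Dir W: first cell '.' (not opp) -> no flip
Dir E: opp run (4,2) capped by B -> flip
Dir SW: first cell '.' (not opp) -> no flip
Dir S: first cell '.' (not opp) -> no flip
Dir SE: first cell '.' (not opp) -> no flip
All flips: (4,2)

Answer: ........
....BW..
....W...
..BWB...
.BBBBB..
........
........
........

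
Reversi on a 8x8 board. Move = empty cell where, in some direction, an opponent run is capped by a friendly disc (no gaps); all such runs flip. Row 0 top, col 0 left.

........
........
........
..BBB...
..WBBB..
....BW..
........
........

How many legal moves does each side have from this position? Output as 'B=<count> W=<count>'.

Answer: B=6 W=5

Derivation:
-- B to move --
(3,1): no bracket -> illegal
(4,1): flips 1 -> legal
(4,6): no bracket -> illegal
(5,1): flips 1 -> legal
(5,2): flips 1 -> legal
(5,3): no bracket -> illegal
(5,6): flips 1 -> legal
(6,4): no bracket -> illegal
(6,5): flips 1 -> legal
(6,6): flips 1 -> legal
B mobility = 6
-- W to move --
(2,1): no bracket -> illegal
(2,2): flips 3 -> legal
(2,3): no bracket -> illegal
(2,4): flips 1 -> legal
(2,5): no bracket -> illegal
(3,1): no bracket -> illegal
(3,5): flips 1 -> legal
(3,6): no bracket -> illegal
(4,1): no bracket -> illegal
(4,6): flips 3 -> legal
(5,2): no bracket -> illegal
(5,3): flips 1 -> legal
(5,6): no bracket -> illegal
(6,3): no bracket -> illegal
(6,4): no bracket -> illegal
(6,5): no bracket -> illegal
W mobility = 5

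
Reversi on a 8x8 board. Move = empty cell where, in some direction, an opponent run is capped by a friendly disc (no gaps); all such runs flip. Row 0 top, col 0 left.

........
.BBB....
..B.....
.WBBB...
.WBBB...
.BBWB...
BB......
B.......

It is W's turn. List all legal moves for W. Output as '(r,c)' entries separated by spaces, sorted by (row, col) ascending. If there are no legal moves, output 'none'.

(0,0): no bracket -> illegal
(0,1): no bracket -> illegal
(0,2): no bracket -> illegal
(0,3): no bracket -> illegal
(0,4): flips 2 -> legal
(1,0): no bracket -> illegal
(1,4): no bracket -> illegal
(2,0): no bracket -> illegal
(2,1): no bracket -> illegal
(2,3): flips 3 -> legal
(2,4): no bracket -> illegal
(2,5): no bracket -> illegal
(3,5): flips 4 -> legal
(4,0): no bracket -> illegal
(4,5): flips 3 -> legal
(5,0): flips 2 -> legal
(5,5): flips 1 -> legal
(6,2): no bracket -> illegal
(6,3): flips 1 -> legal
(6,4): no bracket -> illegal
(6,5): no bracket -> illegal
(7,1): flips 2 -> legal
(7,2): no bracket -> illegal

Answer: (0,4) (2,3) (3,5) (4,5) (5,0) (5,5) (6,3) (7,1)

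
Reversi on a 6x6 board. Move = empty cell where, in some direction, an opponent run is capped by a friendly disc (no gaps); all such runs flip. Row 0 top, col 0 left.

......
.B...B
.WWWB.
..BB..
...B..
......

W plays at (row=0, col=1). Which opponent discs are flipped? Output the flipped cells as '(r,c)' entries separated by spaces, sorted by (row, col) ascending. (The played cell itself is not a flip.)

Answer: (1,1)

Derivation:
Dir NW: edge -> no flip
Dir N: edge -> no flip
Dir NE: edge -> no flip
Dir W: first cell '.' (not opp) -> no flip
Dir E: first cell '.' (not opp) -> no flip
Dir SW: first cell '.' (not opp) -> no flip
Dir S: opp run (1,1) capped by W -> flip
Dir SE: first cell '.' (not opp) -> no flip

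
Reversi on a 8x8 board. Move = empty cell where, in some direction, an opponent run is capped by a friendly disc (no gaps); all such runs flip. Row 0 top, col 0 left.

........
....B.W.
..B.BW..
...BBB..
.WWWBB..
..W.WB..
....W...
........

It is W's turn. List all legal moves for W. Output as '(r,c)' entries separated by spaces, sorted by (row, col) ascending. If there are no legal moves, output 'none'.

(0,3): flips 1 -> legal
(0,4): flips 4 -> legal
(0,5): no bracket -> illegal
(1,1): no bracket -> illegal
(1,2): no bracket -> illegal
(1,3): no bracket -> illegal
(1,5): flips 2 -> legal
(2,1): no bracket -> illegal
(2,3): flips 2 -> legal
(2,6): no bracket -> illegal
(3,1): no bracket -> illegal
(3,2): no bracket -> illegal
(3,6): flips 1 -> legal
(4,6): flips 3 -> legal
(5,3): no bracket -> illegal
(5,6): flips 1 -> legal
(6,5): flips 3 -> legal
(6,6): no bracket -> illegal

Answer: (0,3) (0,4) (1,5) (2,3) (3,6) (4,6) (5,6) (6,5)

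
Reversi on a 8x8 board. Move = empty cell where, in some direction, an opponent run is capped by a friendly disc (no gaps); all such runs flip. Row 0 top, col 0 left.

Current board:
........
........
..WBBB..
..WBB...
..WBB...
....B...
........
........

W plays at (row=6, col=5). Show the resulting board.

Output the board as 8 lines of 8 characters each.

Answer: ........
........
..WBBB..
..WBB...
..WWB...
....W...
.....W..
........

Derivation:
Place W at (6,5); scan 8 dirs for brackets.
Dir NW: opp run (5,4) (4,3) capped by W -> flip
Dir N: first cell '.' (not opp) -> no flip
Dir NE: first cell '.' (not opp) -> no flip
Dir W: first cell '.' (not opp) -> no flip
Dir E: first cell '.' (not opp) -> no flip
Dir SW: first cell '.' (not opp) -> no flip
Dir S: first cell '.' (not opp) -> no flip
Dir SE: first cell '.' (not opp) -> no flip
All flips: (4,3) (5,4)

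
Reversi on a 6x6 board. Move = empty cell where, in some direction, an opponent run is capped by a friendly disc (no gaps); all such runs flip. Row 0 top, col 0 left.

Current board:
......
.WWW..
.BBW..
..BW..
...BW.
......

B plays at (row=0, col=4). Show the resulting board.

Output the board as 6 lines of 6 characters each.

Place B at (0,4); scan 8 dirs for brackets.
Dir NW: edge -> no flip
Dir N: edge -> no flip
Dir NE: edge -> no flip
Dir W: first cell '.' (not opp) -> no flip
Dir E: first cell '.' (not opp) -> no flip
Dir SW: opp run (1,3) capped by B -> flip
Dir S: first cell '.' (not opp) -> no flip
Dir SE: first cell '.' (not opp) -> no flip
All flips: (1,3)

Answer: ....B.
.WWB..
.BBW..
..BW..
...BW.
......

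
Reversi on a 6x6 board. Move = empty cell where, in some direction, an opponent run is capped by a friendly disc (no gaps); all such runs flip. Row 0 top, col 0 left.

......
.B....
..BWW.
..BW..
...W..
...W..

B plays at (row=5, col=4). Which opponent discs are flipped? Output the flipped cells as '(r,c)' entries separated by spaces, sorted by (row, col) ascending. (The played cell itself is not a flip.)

Dir NW: opp run (4,3) capped by B -> flip
Dir N: first cell '.' (not opp) -> no flip
Dir NE: first cell '.' (not opp) -> no flip
Dir W: opp run (5,3), next='.' -> no flip
Dir E: first cell '.' (not opp) -> no flip
Dir SW: edge -> no flip
Dir S: edge -> no flip
Dir SE: edge -> no flip

Answer: (4,3)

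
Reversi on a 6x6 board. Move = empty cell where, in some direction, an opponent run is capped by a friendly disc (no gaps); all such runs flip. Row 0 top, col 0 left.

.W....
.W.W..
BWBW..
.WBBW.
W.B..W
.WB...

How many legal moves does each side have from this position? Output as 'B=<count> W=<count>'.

Answer: B=10 W=5

Derivation:
-- B to move --
(0,0): flips 1 -> legal
(0,2): flips 1 -> legal
(0,3): flips 2 -> legal
(0,4): flips 1 -> legal
(1,0): flips 1 -> legal
(1,2): no bracket -> illegal
(1,4): flips 1 -> legal
(2,4): flips 1 -> legal
(2,5): no bracket -> illegal
(3,0): flips 1 -> legal
(3,5): flips 1 -> legal
(4,1): no bracket -> illegal
(4,3): no bracket -> illegal
(4,4): no bracket -> illegal
(5,0): flips 1 -> legal
(5,4): no bracket -> illegal
(5,5): no bracket -> illegal
B mobility = 10
-- W to move --
(1,0): no bracket -> illegal
(1,2): no bracket -> illegal
(2,4): flips 2 -> legal
(3,0): no bracket -> illegal
(4,1): flips 1 -> legal
(4,3): flips 2 -> legal
(4,4): flips 2 -> legal
(5,3): flips 2 -> legal
W mobility = 5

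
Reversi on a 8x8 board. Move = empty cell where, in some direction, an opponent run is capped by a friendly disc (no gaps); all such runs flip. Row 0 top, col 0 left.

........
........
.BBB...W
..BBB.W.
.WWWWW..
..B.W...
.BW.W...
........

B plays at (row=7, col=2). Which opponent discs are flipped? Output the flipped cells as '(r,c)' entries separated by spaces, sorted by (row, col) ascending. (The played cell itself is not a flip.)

Dir NW: first cell 'B' (not opp) -> no flip
Dir N: opp run (6,2) capped by B -> flip
Dir NE: first cell '.' (not opp) -> no flip
Dir W: first cell '.' (not opp) -> no flip
Dir E: first cell '.' (not opp) -> no flip
Dir SW: edge -> no flip
Dir S: edge -> no flip
Dir SE: edge -> no flip

Answer: (6,2)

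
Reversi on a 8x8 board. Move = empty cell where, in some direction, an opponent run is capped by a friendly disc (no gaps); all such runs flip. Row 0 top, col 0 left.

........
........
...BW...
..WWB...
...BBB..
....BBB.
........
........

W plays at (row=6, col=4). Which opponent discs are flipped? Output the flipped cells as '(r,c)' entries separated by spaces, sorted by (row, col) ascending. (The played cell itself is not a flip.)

Answer: (3,4) (4,4) (5,4)

Derivation:
Dir NW: first cell '.' (not opp) -> no flip
Dir N: opp run (5,4) (4,4) (3,4) capped by W -> flip
Dir NE: opp run (5,5), next='.' -> no flip
Dir W: first cell '.' (not opp) -> no flip
Dir E: first cell '.' (not opp) -> no flip
Dir SW: first cell '.' (not opp) -> no flip
Dir S: first cell '.' (not opp) -> no flip
Dir SE: first cell '.' (not opp) -> no flip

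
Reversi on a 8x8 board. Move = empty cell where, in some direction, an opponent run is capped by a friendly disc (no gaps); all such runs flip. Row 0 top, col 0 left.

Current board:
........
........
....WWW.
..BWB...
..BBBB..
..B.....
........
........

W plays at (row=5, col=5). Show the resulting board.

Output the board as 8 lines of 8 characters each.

Answer: ........
........
....WWW.
..BWB...
..BBWB..
..B..W..
........
........

Derivation:
Place W at (5,5); scan 8 dirs for brackets.
Dir NW: opp run (4,4) capped by W -> flip
Dir N: opp run (4,5), next='.' -> no flip
Dir NE: first cell '.' (not opp) -> no flip
Dir W: first cell '.' (not opp) -> no flip
Dir E: first cell '.' (not opp) -> no flip
Dir SW: first cell '.' (not opp) -> no flip
Dir S: first cell '.' (not opp) -> no flip
Dir SE: first cell '.' (not opp) -> no flip
All flips: (4,4)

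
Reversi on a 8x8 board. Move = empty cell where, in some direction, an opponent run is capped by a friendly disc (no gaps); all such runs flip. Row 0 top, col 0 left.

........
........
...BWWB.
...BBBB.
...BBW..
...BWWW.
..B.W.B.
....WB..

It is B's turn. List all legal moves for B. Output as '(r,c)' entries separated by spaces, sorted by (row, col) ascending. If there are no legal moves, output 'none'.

(1,3): flips 1 -> legal
(1,4): flips 2 -> legal
(1,5): flips 2 -> legal
(1,6): flips 1 -> legal
(4,6): flips 2 -> legal
(4,7): no bracket -> illegal
(5,7): flips 3 -> legal
(6,3): flips 2 -> legal
(6,5): flips 3 -> legal
(6,7): flips 2 -> legal
(7,3): flips 1 -> legal

Answer: (1,3) (1,4) (1,5) (1,6) (4,6) (5,7) (6,3) (6,5) (6,7) (7,3)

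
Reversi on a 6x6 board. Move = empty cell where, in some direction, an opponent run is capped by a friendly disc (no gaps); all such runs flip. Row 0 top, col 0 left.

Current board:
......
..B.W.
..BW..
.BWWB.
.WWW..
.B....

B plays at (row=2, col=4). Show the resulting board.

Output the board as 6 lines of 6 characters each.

Answer: ......
..B.W.
..BBB.
.BWBB.
.WBW..
.B....

Derivation:
Place B at (2,4); scan 8 dirs for brackets.
Dir NW: first cell '.' (not opp) -> no flip
Dir N: opp run (1,4), next='.' -> no flip
Dir NE: first cell '.' (not opp) -> no flip
Dir W: opp run (2,3) capped by B -> flip
Dir E: first cell '.' (not opp) -> no flip
Dir SW: opp run (3,3) (4,2) capped by B -> flip
Dir S: first cell 'B' (not opp) -> no flip
Dir SE: first cell '.' (not opp) -> no flip
All flips: (2,3) (3,3) (4,2)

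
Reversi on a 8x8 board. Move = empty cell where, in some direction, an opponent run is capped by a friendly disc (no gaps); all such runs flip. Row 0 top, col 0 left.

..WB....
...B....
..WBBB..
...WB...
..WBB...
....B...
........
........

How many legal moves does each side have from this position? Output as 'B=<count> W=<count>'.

Answer: B=7 W=7

Derivation:
-- B to move --
(0,1): flips 1 -> legal
(1,1): flips 2 -> legal
(1,2): no bracket -> illegal
(2,1): flips 1 -> legal
(3,1): flips 1 -> legal
(3,2): flips 1 -> legal
(4,1): flips 1 -> legal
(5,1): flips 2 -> legal
(5,2): no bracket -> illegal
(5,3): no bracket -> illegal
B mobility = 7
-- W to move --
(0,4): flips 2 -> legal
(1,2): no bracket -> illegal
(1,4): no bracket -> illegal
(1,5): flips 1 -> legal
(1,6): no bracket -> illegal
(2,6): flips 3 -> legal
(3,2): no bracket -> illegal
(3,5): flips 3 -> legal
(3,6): no bracket -> illegal
(4,5): flips 2 -> legal
(5,2): no bracket -> illegal
(5,3): flips 1 -> legal
(5,5): flips 1 -> legal
(6,3): no bracket -> illegal
(6,4): no bracket -> illegal
(6,5): no bracket -> illegal
W mobility = 7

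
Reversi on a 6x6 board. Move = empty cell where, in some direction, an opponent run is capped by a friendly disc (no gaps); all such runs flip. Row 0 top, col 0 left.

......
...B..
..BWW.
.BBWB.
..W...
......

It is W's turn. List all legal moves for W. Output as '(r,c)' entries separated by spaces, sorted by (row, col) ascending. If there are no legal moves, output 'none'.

(0,2): flips 1 -> legal
(0,3): flips 1 -> legal
(0,4): no bracket -> illegal
(1,1): flips 1 -> legal
(1,2): flips 2 -> legal
(1,4): no bracket -> illegal
(2,0): flips 1 -> legal
(2,1): flips 1 -> legal
(2,5): no bracket -> illegal
(3,0): flips 2 -> legal
(3,5): flips 1 -> legal
(4,0): no bracket -> illegal
(4,1): flips 1 -> legal
(4,3): no bracket -> illegal
(4,4): flips 1 -> legal
(4,5): flips 1 -> legal

Answer: (0,2) (0,3) (1,1) (1,2) (2,0) (2,1) (3,0) (3,5) (4,1) (4,4) (4,5)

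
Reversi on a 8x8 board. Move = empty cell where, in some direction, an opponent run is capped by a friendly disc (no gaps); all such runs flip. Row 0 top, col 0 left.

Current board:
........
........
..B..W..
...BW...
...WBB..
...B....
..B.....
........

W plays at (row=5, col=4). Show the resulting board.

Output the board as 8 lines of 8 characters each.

Place W at (5,4); scan 8 dirs for brackets.
Dir NW: first cell 'W' (not opp) -> no flip
Dir N: opp run (4,4) capped by W -> flip
Dir NE: opp run (4,5), next='.' -> no flip
Dir W: opp run (5,3), next='.' -> no flip
Dir E: first cell '.' (not opp) -> no flip
Dir SW: first cell '.' (not opp) -> no flip
Dir S: first cell '.' (not opp) -> no flip
Dir SE: first cell '.' (not opp) -> no flip
All flips: (4,4)

Answer: ........
........
..B..W..
...BW...
...WWB..
...BW...
..B.....
........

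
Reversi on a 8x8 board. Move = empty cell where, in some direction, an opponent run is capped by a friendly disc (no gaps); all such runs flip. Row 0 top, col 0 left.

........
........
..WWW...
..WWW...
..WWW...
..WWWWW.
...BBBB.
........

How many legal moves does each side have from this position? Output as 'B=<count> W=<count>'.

-- B to move --
(1,1): flips 4 -> legal
(1,2): no bracket -> illegal
(1,3): flips 4 -> legal
(1,4): flips 4 -> legal
(1,5): no bracket -> illegal
(2,1): flips 3 -> legal
(2,5): no bracket -> illegal
(3,1): flips 2 -> legal
(3,5): no bracket -> illegal
(4,1): flips 1 -> legal
(4,5): flips 2 -> legal
(4,6): flips 2 -> legal
(4,7): flips 1 -> legal
(5,1): no bracket -> illegal
(5,7): no bracket -> illegal
(6,1): no bracket -> illegal
(6,2): no bracket -> illegal
(6,7): no bracket -> illegal
B mobility = 9
-- W to move --
(5,7): no bracket -> illegal
(6,2): no bracket -> illegal
(6,7): no bracket -> illegal
(7,2): flips 1 -> legal
(7,3): flips 2 -> legal
(7,4): flips 3 -> legal
(7,5): flips 2 -> legal
(7,6): flips 2 -> legal
(7,7): flips 1 -> legal
W mobility = 6

Answer: B=9 W=6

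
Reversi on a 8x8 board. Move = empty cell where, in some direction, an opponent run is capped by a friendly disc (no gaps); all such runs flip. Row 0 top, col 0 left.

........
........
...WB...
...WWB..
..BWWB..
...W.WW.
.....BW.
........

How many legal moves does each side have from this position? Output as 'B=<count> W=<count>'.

Answer: B=8 W=12

Derivation:
-- B to move --
(1,2): flips 2 -> legal
(1,3): no bracket -> illegal
(1,4): no bracket -> illegal
(2,2): flips 1 -> legal
(2,5): no bracket -> illegal
(3,2): flips 2 -> legal
(4,6): no bracket -> illegal
(4,7): flips 1 -> legal
(5,2): no bracket -> illegal
(5,4): flips 2 -> legal
(5,7): no bracket -> illegal
(6,2): flips 2 -> legal
(6,3): no bracket -> illegal
(6,4): flips 1 -> legal
(6,7): flips 2 -> legal
(7,5): no bracket -> illegal
(7,6): no bracket -> illegal
(7,7): no bracket -> illegal
B mobility = 8
-- W to move --
(1,3): no bracket -> illegal
(1,4): flips 1 -> legal
(1,5): flips 1 -> legal
(2,5): flips 3 -> legal
(2,6): flips 1 -> legal
(3,1): flips 1 -> legal
(3,2): no bracket -> illegal
(3,6): flips 1 -> legal
(4,1): flips 1 -> legal
(4,6): flips 1 -> legal
(5,1): flips 1 -> legal
(5,2): no bracket -> illegal
(5,4): no bracket -> illegal
(6,4): flips 1 -> legal
(7,4): flips 1 -> legal
(7,5): flips 1 -> legal
(7,6): no bracket -> illegal
W mobility = 12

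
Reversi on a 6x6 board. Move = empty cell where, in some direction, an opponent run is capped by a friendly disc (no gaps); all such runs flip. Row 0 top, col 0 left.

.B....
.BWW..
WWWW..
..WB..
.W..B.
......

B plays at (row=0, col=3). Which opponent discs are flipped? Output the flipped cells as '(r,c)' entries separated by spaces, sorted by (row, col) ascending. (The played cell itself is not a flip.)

Dir NW: edge -> no flip
Dir N: edge -> no flip
Dir NE: edge -> no flip
Dir W: first cell '.' (not opp) -> no flip
Dir E: first cell '.' (not opp) -> no flip
Dir SW: opp run (1,2) (2,1), next='.' -> no flip
Dir S: opp run (1,3) (2,3) capped by B -> flip
Dir SE: first cell '.' (not opp) -> no flip

Answer: (1,3) (2,3)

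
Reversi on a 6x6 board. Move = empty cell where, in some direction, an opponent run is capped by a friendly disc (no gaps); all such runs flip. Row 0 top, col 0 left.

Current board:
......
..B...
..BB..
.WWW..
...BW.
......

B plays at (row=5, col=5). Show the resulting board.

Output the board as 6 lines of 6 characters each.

Answer: ......
..B...
..BB..
.WWB..
...BB.
.....B

Derivation:
Place B at (5,5); scan 8 dirs for brackets.
Dir NW: opp run (4,4) (3,3) capped by B -> flip
Dir N: first cell '.' (not opp) -> no flip
Dir NE: edge -> no flip
Dir W: first cell '.' (not opp) -> no flip
Dir E: edge -> no flip
Dir SW: edge -> no flip
Dir S: edge -> no flip
Dir SE: edge -> no flip
All flips: (3,3) (4,4)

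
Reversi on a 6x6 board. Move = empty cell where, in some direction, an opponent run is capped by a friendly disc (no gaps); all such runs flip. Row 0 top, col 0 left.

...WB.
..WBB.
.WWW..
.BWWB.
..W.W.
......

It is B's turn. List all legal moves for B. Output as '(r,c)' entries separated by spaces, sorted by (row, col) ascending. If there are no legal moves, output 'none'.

Answer: (0,1) (0,2) (1,1) (4,1) (4,3) (5,3) (5,4)

Derivation:
(0,1): flips 2 -> legal
(0,2): flips 1 -> legal
(1,0): no bracket -> illegal
(1,1): flips 2 -> legal
(2,0): no bracket -> illegal
(2,4): no bracket -> illegal
(3,0): no bracket -> illegal
(3,5): no bracket -> illegal
(4,1): flips 2 -> legal
(4,3): flips 2 -> legal
(4,5): no bracket -> illegal
(5,1): no bracket -> illegal
(5,2): no bracket -> illegal
(5,3): flips 1 -> legal
(5,4): flips 1 -> legal
(5,5): no bracket -> illegal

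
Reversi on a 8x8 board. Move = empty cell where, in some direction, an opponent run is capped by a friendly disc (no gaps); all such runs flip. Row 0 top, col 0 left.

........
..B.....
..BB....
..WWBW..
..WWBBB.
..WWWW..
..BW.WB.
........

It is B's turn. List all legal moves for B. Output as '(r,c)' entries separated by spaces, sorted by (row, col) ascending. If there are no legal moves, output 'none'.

(2,1): no bracket -> illegal
(2,4): flips 1 -> legal
(2,5): flips 1 -> legal
(2,6): flips 1 -> legal
(3,1): flips 2 -> legal
(3,6): flips 1 -> legal
(4,1): flips 3 -> legal
(5,1): no bracket -> illegal
(5,6): no bracket -> illegal
(6,1): flips 2 -> legal
(6,4): flips 4 -> legal
(7,2): flips 2 -> legal
(7,3): flips 4 -> legal
(7,4): no bracket -> illegal
(7,5): flips 2 -> legal
(7,6): no bracket -> illegal

Answer: (2,4) (2,5) (2,6) (3,1) (3,6) (4,1) (6,1) (6,4) (7,2) (7,3) (7,5)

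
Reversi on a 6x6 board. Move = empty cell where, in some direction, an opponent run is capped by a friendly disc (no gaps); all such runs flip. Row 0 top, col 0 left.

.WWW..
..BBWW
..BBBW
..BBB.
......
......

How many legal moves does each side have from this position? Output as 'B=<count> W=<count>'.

Answer: B=2 W=8

Derivation:
-- B to move --
(0,0): no bracket -> illegal
(0,4): flips 1 -> legal
(0,5): flips 1 -> legal
(1,0): no bracket -> illegal
(1,1): no bracket -> illegal
(3,5): no bracket -> illegal
B mobility = 2
-- W to move --
(0,4): no bracket -> illegal
(1,1): flips 2 -> legal
(2,1): flips 4 -> legal
(3,1): no bracket -> illegal
(3,5): flips 2 -> legal
(4,1): flips 2 -> legal
(4,2): flips 5 -> legal
(4,3): flips 4 -> legal
(4,4): flips 2 -> legal
(4,5): flips 3 -> legal
W mobility = 8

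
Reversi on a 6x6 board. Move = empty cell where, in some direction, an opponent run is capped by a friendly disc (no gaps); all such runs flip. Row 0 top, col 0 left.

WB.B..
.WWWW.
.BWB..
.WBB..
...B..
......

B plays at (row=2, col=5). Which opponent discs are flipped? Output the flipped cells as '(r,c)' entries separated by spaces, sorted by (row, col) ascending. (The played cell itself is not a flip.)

Answer: (1,4)

Derivation:
Dir NW: opp run (1,4) capped by B -> flip
Dir N: first cell '.' (not opp) -> no flip
Dir NE: edge -> no flip
Dir W: first cell '.' (not opp) -> no flip
Dir E: edge -> no flip
Dir SW: first cell '.' (not opp) -> no flip
Dir S: first cell '.' (not opp) -> no flip
Dir SE: edge -> no flip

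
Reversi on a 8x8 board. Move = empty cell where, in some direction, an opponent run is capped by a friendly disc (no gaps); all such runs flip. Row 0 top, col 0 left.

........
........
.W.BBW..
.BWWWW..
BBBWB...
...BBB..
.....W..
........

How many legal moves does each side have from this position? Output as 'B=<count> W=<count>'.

-- B to move --
(1,0): flips 3 -> legal
(1,1): flips 1 -> legal
(1,2): no bracket -> illegal
(1,4): no bracket -> illegal
(1,5): no bracket -> illegal
(1,6): no bracket -> illegal
(2,0): no bracket -> illegal
(2,2): flips 2 -> legal
(2,6): flips 2 -> legal
(3,0): no bracket -> illegal
(3,6): flips 4 -> legal
(4,5): flips 1 -> legal
(4,6): flips 1 -> legal
(5,2): no bracket -> illegal
(5,6): no bracket -> illegal
(6,4): no bracket -> illegal
(6,6): no bracket -> illegal
(7,4): no bracket -> illegal
(7,5): flips 1 -> legal
(7,6): flips 1 -> legal
B mobility = 9
-- W to move --
(1,2): flips 1 -> legal
(1,3): flips 2 -> legal
(1,4): flips 2 -> legal
(1,5): flips 1 -> legal
(2,0): no bracket -> illegal
(2,2): flips 2 -> legal
(3,0): flips 1 -> legal
(4,5): flips 2 -> legal
(4,6): no bracket -> illegal
(5,0): flips 1 -> legal
(5,1): flips 3 -> legal
(5,2): flips 1 -> legal
(5,6): no bracket -> illegal
(6,2): flips 2 -> legal
(6,3): flips 1 -> legal
(6,4): flips 2 -> legal
(6,6): flips 2 -> legal
W mobility = 14

Answer: B=9 W=14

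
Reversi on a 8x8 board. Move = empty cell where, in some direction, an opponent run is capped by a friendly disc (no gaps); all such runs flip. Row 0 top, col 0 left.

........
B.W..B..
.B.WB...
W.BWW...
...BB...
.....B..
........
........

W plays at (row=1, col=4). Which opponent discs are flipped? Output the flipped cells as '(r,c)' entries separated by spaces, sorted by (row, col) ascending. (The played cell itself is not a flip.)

Dir NW: first cell '.' (not opp) -> no flip
Dir N: first cell '.' (not opp) -> no flip
Dir NE: first cell '.' (not opp) -> no flip
Dir W: first cell '.' (not opp) -> no flip
Dir E: opp run (1,5), next='.' -> no flip
Dir SW: first cell 'W' (not opp) -> no flip
Dir S: opp run (2,4) capped by W -> flip
Dir SE: first cell '.' (not opp) -> no flip

Answer: (2,4)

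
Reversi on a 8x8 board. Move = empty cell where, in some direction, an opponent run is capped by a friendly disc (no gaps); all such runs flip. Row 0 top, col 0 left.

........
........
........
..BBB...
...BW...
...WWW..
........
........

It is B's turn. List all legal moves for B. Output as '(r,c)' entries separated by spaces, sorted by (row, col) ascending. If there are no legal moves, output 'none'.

Answer: (4,5) (6,3) (6,4) (6,5) (6,6)

Derivation:
(3,5): no bracket -> illegal
(4,2): no bracket -> illegal
(4,5): flips 1 -> legal
(4,6): no bracket -> illegal
(5,2): no bracket -> illegal
(5,6): no bracket -> illegal
(6,2): no bracket -> illegal
(6,3): flips 1 -> legal
(6,4): flips 2 -> legal
(6,5): flips 1 -> legal
(6,6): flips 2 -> legal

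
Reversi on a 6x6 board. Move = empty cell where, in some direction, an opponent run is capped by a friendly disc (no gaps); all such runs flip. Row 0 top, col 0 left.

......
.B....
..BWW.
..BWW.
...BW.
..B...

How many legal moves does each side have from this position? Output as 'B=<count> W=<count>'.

-- B to move --
(1,2): no bracket -> illegal
(1,3): flips 2 -> legal
(1,4): flips 1 -> legal
(1,5): no bracket -> illegal
(2,5): flips 3 -> legal
(3,5): flips 2 -> legal
(4,2): no bracket -> illegal
(4,5): flips 1 -> legal
(5,3): no bracket -> illegal
(5,4): no bracket -> illegal
(5,5): flips 2 -> legal
B mobility = 6
-- W to move --
(0,0): flips 2 -> legal
(0,1): no bracket -> illegal
(0,2): no bracket -> illegal
(1,0): no bracket -> illegal
(1,2): no bracket -> illegal
(1,3): no bracket -> illegal
(2,0): no bracket -> illegal
(2,1): flips 1 -> legal
(3,1): flips 1 -> legal
(4,1): flips 1 -> legal
(4,2): flips 1 -> legal
(5,1): no bracket -> illegal
(5,3): flips 1 -> legal
(5,4): no bracket -> illegal
W mobility = 6

Answer: B=6 W=6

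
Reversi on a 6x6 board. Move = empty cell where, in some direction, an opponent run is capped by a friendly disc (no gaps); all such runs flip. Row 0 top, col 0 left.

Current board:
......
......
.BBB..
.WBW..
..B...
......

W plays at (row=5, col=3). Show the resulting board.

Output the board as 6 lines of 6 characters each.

Place W at (5,3); scan 8 dirs for brackets.
Dir NW: opp run (4,2) capped by W -> flip
Dir N: first cell '.' (not opp) -> no flip
Dir NE: first cell '.' (not opp) -> no flip
Dir W: first cell '.' (not opp) -> no flip
Dir E: first cell '.' (not opp) -> no flip
Dir SW: edge -> no flip
Dir S: edge -> no flip
Dir SE: edge -> no flip
All flips: (4,2)

Answer: ......
......
.BBB..
.WBW..
..W...
...W..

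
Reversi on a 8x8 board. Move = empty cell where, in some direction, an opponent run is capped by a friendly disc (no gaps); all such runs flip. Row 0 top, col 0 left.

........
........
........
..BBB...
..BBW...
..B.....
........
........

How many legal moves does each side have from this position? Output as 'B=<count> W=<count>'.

-- B to move --
(3,5): no bracket -> illegal
(4,5): flips 1 -> legal
(5,3): no bracket -> illegal
(5,4): flips 1 -> legal
(5,5): flips 1 -> legal
B mobility = 3
-- W to move --
(2,1): no bracket -> illegal
(2,2): flips 1 -> legal
(2,3): no bracket -> illegal
(2,4): flips 1 -> legal
(2,5): no bracket -> illegal
(3,1): no bracket -> illegal
(3,5): no bracket -> illegal
(4,1): flips 2 -> legal
(4,5): no bracket -> illegal
(5,1): no bracket -> illegal
(5,3): no bracket -> illegal
(5,4): no bracket -> illegal
(6,1): no bracket -> illegal
(6,2): no bracket -> illegal
(6,3): no bracket -> illegal
W mobility = 3

Answer: B=3 W=3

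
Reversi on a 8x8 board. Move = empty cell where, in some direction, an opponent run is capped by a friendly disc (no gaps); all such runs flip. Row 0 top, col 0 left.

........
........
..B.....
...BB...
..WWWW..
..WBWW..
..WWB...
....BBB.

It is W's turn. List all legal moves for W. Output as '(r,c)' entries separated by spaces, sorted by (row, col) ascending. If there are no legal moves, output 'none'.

(1,1): flips 2 -> legal
(1,2): no bracket -> illegal
(1,3): no bracket -> illegal
(2,1): no bracket -> illegal
(2,3): flips 2 -> legal
(2,4): flips 2 -> legal
(2,5): flips 1 -> legal
(3,1): no bracket -> illegal
(3,2): no bracket -> illegal
(3,5): no bracket -> illegal
(6,5): flips 1 -> legal
(6,6): no bracket -> illegal
(6,7): no bracket -> illegal
(7,3): flips 1 -> legal
(7,7): no bracket -> illegal

Answer: (1,1) (2,3) (2,4) (2,5) (6,5) (7,3)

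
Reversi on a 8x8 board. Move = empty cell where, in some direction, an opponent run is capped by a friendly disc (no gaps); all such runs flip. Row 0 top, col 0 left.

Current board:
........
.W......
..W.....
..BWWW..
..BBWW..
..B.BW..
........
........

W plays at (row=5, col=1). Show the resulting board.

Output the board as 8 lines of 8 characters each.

Place W at (5,1); scan 8 dirs for brackets.
Dir NW: first cell '.' (not opp) -> no flip
Dir N: first cell '.' (not opp) -> no flip
Dir NE: opp run (4,2) capped by W -> flip
Dir W: first cell '.' (not opp) -> no flip
Dir E: opp run (5,2), next='.' -> no flip
Dir SW: first cell '.' (not opp) -> no flip
Dir S: first cell '.' (not opp) -> no flip
Dir SE: first cell '.' (not opp) -> no flip
All flips: (4,2)

Answer: ........
.W......
..W.....
..BWWW..
..WBWW..
.WB.BW..
........
........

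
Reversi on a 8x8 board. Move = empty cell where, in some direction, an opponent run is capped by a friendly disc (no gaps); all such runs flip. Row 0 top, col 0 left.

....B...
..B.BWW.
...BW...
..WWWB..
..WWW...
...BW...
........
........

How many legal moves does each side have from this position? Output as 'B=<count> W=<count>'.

-- B to move --
(0,5): no bracket -> illegal
(0,6): no bracket -> illegal
(0,7): no bracket -> illegal
(1,3): flips 1 -> legal
(1,7): flips 2 -> legal
(2,1): no bracket -> illegal
(2,2): no bracket -> illegal
(2,5): flips 1 -> legal
(2,6): flips 1 -> legal
(2,7): no bracket -> illegal
(3,1): flips 4 -> legal
(4,1): flips 1 -> legal
(4,5): flips 1 -> legal
(5,1): no bracket -> illegal
(5,2): no bracket -> illegal
(5,5): flips 1 -> legal
(6,3): no bracket -> illegal
(6,4): flips 4 -> legal
(6,5): no bracket -> illegal
B mobility = 9
-- W to move --
(0,1): flips 2 -> legal
(0,2): no bracket -> illegal
(0,3): no bracket -> illegal
(0,5): flips 2 -> legal
(1,1): no bracket -> illegal
(1,3): flips 2 -> legal
(2,1): no bracket -> illegal
(2,2): flips 1 -> legal
(2,5): no bracket -> illegal
(2,6): flips 1 -> legal
(3,6): flips 1 -> legal
(4,5): no bracket -> illegal
(4,6): flips 1 -> legal
(5,2): flips 1 -> legal
(6,2): flips 1 -> legal
(6,3): flips 1 -> legal
(6,4): flips 1 -> legal
W mobility = 11

Answer: B=9 W=11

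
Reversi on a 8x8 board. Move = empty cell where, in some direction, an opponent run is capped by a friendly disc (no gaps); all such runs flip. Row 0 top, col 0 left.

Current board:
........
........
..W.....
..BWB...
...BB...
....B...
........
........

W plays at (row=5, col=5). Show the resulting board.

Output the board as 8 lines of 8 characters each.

Answer: ........
........
..W.....
..BWB...
...BW...
....BW..
........
........

Derivation:
Place W at (5,5); scan 8 dirs for brackets.
Dir NW: opp run (4,4) capped by W -> flip
Dir N: first cell '.' (not opp) -> no flip
Dir NE: first cell '.' (not opp) -> no flip
Dir W: opp run (5,4), next='.' -> no flip
Dir E: first cell '.' (not opp) -> no flip
Dir SW: first cell '.' (not opp) -> no flip
Dir S: first cell '.' (not opp) -> no flip
Dir SE: first cell '.' (not opp) -> no flip
All flips: (4,4)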